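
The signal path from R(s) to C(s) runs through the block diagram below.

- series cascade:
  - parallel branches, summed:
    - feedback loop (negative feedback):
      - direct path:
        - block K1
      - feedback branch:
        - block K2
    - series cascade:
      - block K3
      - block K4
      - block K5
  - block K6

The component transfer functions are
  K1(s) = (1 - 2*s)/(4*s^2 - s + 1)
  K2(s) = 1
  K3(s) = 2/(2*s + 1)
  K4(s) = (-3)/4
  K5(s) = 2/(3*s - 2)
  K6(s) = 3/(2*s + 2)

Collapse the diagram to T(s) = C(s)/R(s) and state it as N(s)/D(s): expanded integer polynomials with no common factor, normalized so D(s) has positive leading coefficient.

(1) close the feedback loop around K1, K2: (1 - 2*s)/(4*s^2 - 3*s + 2)
(2) multiply K3, K4, K5 (series): (-3)/(6*s^2 - s - 2)
(3) combine [K1/(1+K1*K2)], (K3*K4*K5) in parallel: (-12*s^3 - 4*s^2 + 12*s - 8)/(24*s^4 - 22*s^3 + 7*s^2 + 4*s - 4)
(4) reduce the series chain ([K1/(1+K1*K2)]+(K3*K4*K5)), K6: this yields T(s), and no further normalization is needed

Therefore the answer is (-18*s^3 - 6*s^2 + 18*s - 12)/(24*s^5 + 2*s^4 - 15*s^3 + 11*s^2 - 4).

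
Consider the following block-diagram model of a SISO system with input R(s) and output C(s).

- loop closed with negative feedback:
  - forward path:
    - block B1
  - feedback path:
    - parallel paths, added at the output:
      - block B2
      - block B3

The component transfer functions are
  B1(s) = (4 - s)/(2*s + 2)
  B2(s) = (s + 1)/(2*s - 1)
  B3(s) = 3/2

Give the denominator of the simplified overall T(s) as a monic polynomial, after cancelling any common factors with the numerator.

Answer: s - 8/37

Working:
1. combine B2, B3 in parallel, giving (8*s - 1)/(4*s - 2)
2. reduce the feedback loop with forward B1 and return (B2+B3), giving (-4*s^2 + 18*s - 8)/(37*s - 8)
No further cancellation is possible in the step-2 result, so that is T(s). Its denominator becomes monic after dividing by the leading coefficient 37.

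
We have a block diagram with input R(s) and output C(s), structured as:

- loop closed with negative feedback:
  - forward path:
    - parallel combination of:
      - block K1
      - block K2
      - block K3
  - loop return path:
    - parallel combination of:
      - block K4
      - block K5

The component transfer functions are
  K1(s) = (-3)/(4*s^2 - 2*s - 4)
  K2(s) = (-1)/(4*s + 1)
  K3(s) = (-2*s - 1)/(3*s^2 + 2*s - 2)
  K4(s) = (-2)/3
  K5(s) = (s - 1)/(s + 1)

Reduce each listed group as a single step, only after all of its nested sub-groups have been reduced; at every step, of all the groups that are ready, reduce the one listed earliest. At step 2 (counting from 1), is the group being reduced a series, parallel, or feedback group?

The answer is parallel.

Reasoning:
(1) sum the parallel branches K1, K2, K3
(2) combine K4, K5 in parallel
(3) reduce the feedback loop with forward (K1+K2+K3) and return (K4+K5)
Step 2: parallel.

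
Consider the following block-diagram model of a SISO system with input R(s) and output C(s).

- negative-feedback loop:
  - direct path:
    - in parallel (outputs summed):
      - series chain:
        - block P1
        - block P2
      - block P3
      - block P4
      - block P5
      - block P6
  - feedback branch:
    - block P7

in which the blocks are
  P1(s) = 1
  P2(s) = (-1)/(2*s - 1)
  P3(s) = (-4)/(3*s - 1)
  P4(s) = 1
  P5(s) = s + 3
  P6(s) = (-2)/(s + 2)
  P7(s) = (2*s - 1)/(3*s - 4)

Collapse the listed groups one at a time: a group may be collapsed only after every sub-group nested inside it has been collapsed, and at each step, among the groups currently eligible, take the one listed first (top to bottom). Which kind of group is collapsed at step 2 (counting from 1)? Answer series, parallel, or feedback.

(1) series reduction of P1, P2
(2) add (P1*P2), P3, P4, P5, P6 (parallel)
(3) reduce the feedback loop with forward ((P1*P2)+P3+P4+P5+P6) and return P7
The group at step 2 is a parallel group.

Therefore the answer is parallel.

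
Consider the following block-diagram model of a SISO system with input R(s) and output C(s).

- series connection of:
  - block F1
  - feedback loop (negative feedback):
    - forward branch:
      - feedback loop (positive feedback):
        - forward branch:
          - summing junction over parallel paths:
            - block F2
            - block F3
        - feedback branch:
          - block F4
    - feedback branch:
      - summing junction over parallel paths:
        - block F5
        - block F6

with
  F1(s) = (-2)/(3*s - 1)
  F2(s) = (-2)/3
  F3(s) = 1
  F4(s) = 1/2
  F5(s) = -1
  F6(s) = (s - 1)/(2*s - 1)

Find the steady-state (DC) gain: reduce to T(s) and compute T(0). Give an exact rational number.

[1] sum the parallel branches F2, F3, giving 1/3
[2] collapse the loop ((F2+F3) forward, F4 return), giving 2/5
[3] parallel reduction of F5, F6, giving (-s)/(2*s - 1)
[4] feedback reduction of [(F2+F3)/(1-(F2+F3)*F4)], (F5+F6), giving (4*s - 2)/(8*s - 5)
[5] series reduction of F1, [[(F2+F3)/(1-(F2+F3)*F4)]/(1+[(F2+F3)/(1-(F2+F3)*F4)]*(F5+F6))], giving (4 - 8*s)/(24*s^2 - 23*s + 5)
That last expression is T(s); at s = 0 only the constant terms survive, so T(0) = 4/5.

Answer: 4/5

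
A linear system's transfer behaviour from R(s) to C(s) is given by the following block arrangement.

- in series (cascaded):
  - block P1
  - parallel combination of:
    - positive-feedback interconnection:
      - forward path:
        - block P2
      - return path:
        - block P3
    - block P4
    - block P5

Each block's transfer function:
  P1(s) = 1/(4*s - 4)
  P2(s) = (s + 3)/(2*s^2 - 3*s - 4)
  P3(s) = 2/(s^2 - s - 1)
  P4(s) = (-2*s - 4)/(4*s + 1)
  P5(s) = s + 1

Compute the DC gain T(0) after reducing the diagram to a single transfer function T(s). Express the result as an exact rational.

Reducing step by step:

Step 1: feedback reduction of P2, P3 = (s^3 + 2*s^2 - 4*s - 3)/(2*s^4 - 5*s^3 - 3*s^2 + 5*s - 2)
Step 2: add [P2/(1-P2*P3)], P4, P5 (parallel) = (8*s^6 - 14*s^5 - 29*s^4 + 35*s^3 + 2*s^2 - 37*s + 3)/(8*s^5 - 18*s^4 - 17*s^3 + 17*s^2 - 3*s - 2)
Step 3: combine P1, ([P2/(1-P2*P3)]+P4+P5) in series = (8*s^6 - 14*s^5 - 29*s^4 + 35*s^3 + 2*s^2 - 37*s + 3)/(32*s^6 - 104*s^5 + 4*s^4 + 136*s^3 - 80*s^2 + 4*s + 8)
Evaluating the step-3 result (the overall T(s)) at s = 0 gives T(0) = 3/8.

Answer: 3/8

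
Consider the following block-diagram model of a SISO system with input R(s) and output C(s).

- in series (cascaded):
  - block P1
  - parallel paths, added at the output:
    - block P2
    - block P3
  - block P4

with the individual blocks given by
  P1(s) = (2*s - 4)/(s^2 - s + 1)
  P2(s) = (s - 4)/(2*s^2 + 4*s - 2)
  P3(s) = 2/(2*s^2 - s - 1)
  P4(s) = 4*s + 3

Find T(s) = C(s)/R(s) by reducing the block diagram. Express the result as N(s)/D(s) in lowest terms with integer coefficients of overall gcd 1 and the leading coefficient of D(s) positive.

Answer: (8*s^5 - 30*s^4 + 57*s^3 - 25*s^2 - 66*s)/(2*s^6 + s^5 - 6*s^4 + 7*s^3 - 3*s^2 - 2*s + 1)

Working:
Step 1: sum the parallel branches P2, P3 gives (2*s^3 - 5*s^2 + 11*s)/(4*s^4 + 6*s^3 - 10*s^2 - 2*s + 2)
Step 2: cascade P1, (P2+P3), P4; the result is T(s) itself (integer coefficients, no common factor, positive leading denominator coefficient)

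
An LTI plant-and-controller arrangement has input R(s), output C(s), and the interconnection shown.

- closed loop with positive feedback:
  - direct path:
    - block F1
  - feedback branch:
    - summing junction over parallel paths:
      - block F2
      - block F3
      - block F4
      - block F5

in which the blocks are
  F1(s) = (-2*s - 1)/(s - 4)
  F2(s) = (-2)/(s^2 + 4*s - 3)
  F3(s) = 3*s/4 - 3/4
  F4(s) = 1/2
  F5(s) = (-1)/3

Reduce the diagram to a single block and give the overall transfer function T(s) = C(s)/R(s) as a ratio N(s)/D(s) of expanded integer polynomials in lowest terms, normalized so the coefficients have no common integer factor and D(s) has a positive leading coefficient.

First reduce the diagram to T(s).

Step 1 - combine F2, F3, F4, F5 in parallel = (9*s^3 + 29*s^2 - 55*s - 3)/(12*s^2 + 48*s - 36)
Step 2 - reduce the feedback loop with forward F1 and return (F2+F3+F4+F5): this yields T(s), and no further normalization is needed

Answer: (-24*s^3 - 108*s^2 + 24*s + 36)/(18*s^4 + 79*s^3 - 81*s^2 - 289*s + 141)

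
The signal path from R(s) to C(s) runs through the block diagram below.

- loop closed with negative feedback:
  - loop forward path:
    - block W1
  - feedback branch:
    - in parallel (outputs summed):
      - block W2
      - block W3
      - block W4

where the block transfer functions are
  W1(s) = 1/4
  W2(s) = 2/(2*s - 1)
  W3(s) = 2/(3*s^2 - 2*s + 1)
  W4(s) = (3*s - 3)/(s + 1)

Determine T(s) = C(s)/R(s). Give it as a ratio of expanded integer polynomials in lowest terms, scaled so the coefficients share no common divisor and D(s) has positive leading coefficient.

(1) add W2, W3, W4 (parallel) -> (18*s^4 - 33*s^3 + 39*s^2 - 15*s + 3)/(6*s^4 - s^3 - 3*s^2 + 3*s - 1)
(2) reduce the feedback loop with forward W1 and return (W2+W3+W4), which is the overall transfer function T(s) = C(s)/R(s) in lowest terms

Hence the answer: (6*s^4 - s^3 - 3*s^2 + 3*s - 1)/(42*s^4 - 37*s^3 + 27*s^2 - 3*s - 1)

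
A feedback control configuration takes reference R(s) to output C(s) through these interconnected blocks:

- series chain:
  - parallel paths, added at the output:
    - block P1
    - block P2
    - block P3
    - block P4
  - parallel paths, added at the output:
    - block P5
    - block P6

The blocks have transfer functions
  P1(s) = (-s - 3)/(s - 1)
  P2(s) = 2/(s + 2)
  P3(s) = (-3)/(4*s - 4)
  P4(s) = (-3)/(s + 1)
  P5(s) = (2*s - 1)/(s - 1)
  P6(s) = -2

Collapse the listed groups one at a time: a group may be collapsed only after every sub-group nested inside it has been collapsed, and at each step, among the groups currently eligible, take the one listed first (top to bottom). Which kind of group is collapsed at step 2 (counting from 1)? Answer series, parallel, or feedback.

The answer is parallel.

Reasoning:
[1] parallel reduction of P1, P2, P3, P4
[2] sum the parallel branches P5, P6
[3] reduce the series chain (P1+P2+P3+P4), (P5+P6)
Step 2: parallel.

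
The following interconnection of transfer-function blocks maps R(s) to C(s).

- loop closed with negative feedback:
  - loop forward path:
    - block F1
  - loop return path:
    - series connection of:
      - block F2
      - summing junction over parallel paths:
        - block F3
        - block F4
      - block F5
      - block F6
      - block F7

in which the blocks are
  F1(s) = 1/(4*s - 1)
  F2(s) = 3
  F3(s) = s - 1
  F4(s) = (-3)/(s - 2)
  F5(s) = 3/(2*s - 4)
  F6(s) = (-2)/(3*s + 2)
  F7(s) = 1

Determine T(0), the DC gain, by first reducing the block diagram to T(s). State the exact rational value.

Reducing step by step:

Step 1: add F3, F4 (parallel): (s^2 - 3*s - 1)/(s - 2)
Step 2: reduce the series chain F2, (F3+F4), F5, F6, F7: (-9*s^2 + 27*s + 9)/(3*s^3 - 10*s^2 + 4*s + 8)
Step 3: collapse the loop (F1 forward, (F2*(F3+F4)*F5*F6*F7) return): (3*s^3 - 10*s^2 + 4*s + 8)/(12*s^4 - 43*s^3 + 17*s^2 + 55*s + 1)
Evaluating the step-3 result (the overall T(s)) at s = 0 gives T(0) = 8/1 = 8.

Answer: 8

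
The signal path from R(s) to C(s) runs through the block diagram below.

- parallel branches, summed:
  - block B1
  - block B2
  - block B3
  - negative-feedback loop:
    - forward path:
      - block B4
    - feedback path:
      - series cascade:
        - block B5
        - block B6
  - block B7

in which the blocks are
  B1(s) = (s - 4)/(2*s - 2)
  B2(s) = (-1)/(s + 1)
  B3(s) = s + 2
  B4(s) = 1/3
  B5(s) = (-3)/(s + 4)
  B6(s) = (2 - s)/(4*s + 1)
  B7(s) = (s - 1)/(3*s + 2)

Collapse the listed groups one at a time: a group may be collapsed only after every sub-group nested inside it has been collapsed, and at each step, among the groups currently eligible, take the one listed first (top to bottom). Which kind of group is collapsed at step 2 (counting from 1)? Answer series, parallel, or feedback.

[1] combine B5, B6 in series
[2] apply the feedback formula to B4, (B5*B6)
[3] add B1, B2, B3, [B4/(1+B4*(B5*B6))], B7 (parallel)
At step 2 the group reduced is feedback.

Hence the answer: feedback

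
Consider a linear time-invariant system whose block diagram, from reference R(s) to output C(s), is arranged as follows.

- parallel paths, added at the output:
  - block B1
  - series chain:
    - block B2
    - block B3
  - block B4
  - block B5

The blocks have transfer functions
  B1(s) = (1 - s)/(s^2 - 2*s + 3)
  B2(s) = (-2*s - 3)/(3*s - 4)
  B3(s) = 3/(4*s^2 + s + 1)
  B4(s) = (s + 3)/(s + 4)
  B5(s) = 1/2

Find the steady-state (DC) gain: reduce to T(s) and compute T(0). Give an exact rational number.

1. cascade B2, B3 gives (-6*s - 9)/(12*s^3 - 13*s^2 - s - 4)
2. add B1, (B2*B3), B4, B5 (parallel) gives (36*s^6 - 15*s^5 - 245*s^4 + 621*s^3 - 461*s^2 - 24*s - 368)/(24*s^6 + 22*s^5 - 174*s^4 + 406*s^3 - 318*s^2 + 16*s - 96)
Evaluating the step-2 result (the overall T(s)) at s = 0 gives T(0) = -368/(-96) = 23/6.

Therefore the answer is 23/6.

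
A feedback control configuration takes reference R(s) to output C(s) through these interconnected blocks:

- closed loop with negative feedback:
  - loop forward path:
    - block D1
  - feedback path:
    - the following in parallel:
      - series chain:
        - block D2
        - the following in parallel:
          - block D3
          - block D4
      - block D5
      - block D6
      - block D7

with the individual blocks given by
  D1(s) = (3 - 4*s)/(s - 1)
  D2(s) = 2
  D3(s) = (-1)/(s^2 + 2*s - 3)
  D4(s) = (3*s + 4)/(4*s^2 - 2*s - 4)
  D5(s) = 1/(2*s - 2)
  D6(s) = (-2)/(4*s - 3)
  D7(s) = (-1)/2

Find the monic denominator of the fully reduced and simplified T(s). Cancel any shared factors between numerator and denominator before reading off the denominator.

Answer: s^4 - s^3/3 - 37*s^2/4 - 11*s/3 + 6

Working:
[1] reduce the parallel group D3, D4 -> (3*s^3 + 6*s^2 + s - 8)/(4*s^4 + 6*s^3 - 20*s^2 - 2*s + 12)
[2] cascade D2, (D3+D4) -> (3*s^3 + 6*s^2 + s - 8)/(2*s^4 + 3*s^3 - 10*s^2 - s + 6)
[3] parallel reduction of (D2*(D3+D4)), D5, D6, D7 -> (-8*s^4 + 10*s^3 + 91*s^2 + 42*s - 60)/(16*s^4 + 28*s^3 - 70*s^2 - 18*s + 36)
[4] collapse the loop (D1 forward, ((D2*(D3+D4))+D5+D6+D7) return) -> (-16*s^4 - 28*s^3 + 70*s^2 + 18*s - 36)/(12*s^4 - 4*s^3 - 111*s^2 - 44*s + 72)
T(s) is the step-4 result (common factors already cancelled). Leading coefficient of the denominator: 12. Divide through by 12 for the monic polynomial.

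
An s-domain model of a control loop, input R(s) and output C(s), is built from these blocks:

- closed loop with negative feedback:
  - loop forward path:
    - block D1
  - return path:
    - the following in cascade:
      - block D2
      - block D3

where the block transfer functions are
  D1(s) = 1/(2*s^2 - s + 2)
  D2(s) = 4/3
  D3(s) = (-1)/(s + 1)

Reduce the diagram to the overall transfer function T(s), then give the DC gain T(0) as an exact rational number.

The answer is 3/2.

Reasoning:
Step 1. reduce the series chain D2, D3, giving (-4)/(3*s + 3)
Step 2. collapse the loop (D1 forward, (D2*D3) return), giving (3*s + 3)/(6*s^3 + 3*s^2 + 3*s + 2)
The step-2 result is T(s). Setting s = 0: T(0) = 3/2.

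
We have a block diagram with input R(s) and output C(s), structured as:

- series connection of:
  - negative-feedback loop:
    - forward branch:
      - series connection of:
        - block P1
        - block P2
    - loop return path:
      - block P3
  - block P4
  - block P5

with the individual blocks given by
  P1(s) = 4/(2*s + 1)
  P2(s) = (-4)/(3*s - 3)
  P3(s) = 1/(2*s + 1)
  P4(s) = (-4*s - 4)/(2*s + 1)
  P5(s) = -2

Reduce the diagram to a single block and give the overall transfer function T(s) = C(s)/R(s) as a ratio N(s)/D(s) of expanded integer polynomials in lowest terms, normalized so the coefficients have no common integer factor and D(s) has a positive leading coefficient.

Step 1: reduce the series chain P1, P2 -> (-16)/(6*s^2 - 3*s - 3)
Step 2: reduce the feedback loop with forward (P1*P2) and return P3 -> (-32*s - 16)/(12*s^3 - 9*s - 19)
Step 3: multiply [(P1*P2)/(1+(P1*P2)*P3)], P4, P5 (series) - this is the overall T(s), already in the required normalized form

Final answer: (-128*s - 128)/(12*s^3 - 9*s - 19)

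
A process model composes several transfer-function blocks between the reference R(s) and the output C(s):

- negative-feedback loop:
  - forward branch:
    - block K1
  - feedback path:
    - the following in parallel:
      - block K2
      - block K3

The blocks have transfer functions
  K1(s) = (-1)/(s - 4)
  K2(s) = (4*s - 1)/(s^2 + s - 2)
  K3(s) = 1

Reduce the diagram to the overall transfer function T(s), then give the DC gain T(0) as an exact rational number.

Answer: 2/11

Working:
Step 1: parallel reduction of K2, K3: (s^2 + 5*s - 3)/(s^2 + s - 2)
Step 2: collapse the loop (K1 forward, (K2+K3) return): (-s^2 - s + 2)/(s^3 - 4*s^2 - 11*s + 11)
That last expression is T(s); at s = 0 only the constant terms survive, so T(0) = 2/11.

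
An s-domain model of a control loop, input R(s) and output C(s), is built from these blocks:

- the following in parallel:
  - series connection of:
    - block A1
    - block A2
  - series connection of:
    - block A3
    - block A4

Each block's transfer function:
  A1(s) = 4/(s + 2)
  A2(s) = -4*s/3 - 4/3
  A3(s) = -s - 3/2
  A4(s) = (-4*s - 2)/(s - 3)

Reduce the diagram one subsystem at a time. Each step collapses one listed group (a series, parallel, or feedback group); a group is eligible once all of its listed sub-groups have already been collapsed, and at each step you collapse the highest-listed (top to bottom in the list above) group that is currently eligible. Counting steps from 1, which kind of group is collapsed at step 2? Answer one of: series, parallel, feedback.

Step 1: reduce the series chain A1, A2
Step 2: series reduction of A3, A4
Step 3: parallel reduction of (A1*A2), (A3*A4)
So the answer for step 2 is series.

Therefore the answer is series.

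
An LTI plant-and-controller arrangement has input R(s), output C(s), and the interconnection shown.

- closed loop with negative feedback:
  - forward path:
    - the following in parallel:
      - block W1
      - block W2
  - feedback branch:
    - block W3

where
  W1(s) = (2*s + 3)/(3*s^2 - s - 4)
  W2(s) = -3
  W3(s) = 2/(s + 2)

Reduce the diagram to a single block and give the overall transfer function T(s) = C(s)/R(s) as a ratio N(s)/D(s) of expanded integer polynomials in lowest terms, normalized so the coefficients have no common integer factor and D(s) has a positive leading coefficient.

Step 1: combine W1, W2 in parallel; result (-9*s^2 + 5*s + 15)/(3*s^2 - s - 4)
Step 2: apply the feedback formula to (W1+W2), W3: this yields T(s), and no further normalization is needed

Therefore the answer is (-9*s^3 - 13*s^2 + 25*s + 30)/(3*s^3 - 13*s^2 + 4*s + 22).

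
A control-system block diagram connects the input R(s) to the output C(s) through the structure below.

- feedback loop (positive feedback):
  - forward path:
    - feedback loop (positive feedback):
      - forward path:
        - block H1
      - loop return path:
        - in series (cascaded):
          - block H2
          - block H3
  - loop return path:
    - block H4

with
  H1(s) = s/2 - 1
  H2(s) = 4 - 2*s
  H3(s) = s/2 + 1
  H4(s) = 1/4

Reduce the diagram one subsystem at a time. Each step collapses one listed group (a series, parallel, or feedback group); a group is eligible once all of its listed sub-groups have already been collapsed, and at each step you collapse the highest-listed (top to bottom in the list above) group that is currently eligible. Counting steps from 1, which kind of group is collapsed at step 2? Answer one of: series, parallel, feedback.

Step 1. multiply H2, H3 (series)
Step 2. close the feedback loop around H1, (H2*H3)
Step 3. close the feedback loop around [H1/(1-H1*(H2*H3))], H4
The group at step 2 is a feedback group.

Final answer: feedback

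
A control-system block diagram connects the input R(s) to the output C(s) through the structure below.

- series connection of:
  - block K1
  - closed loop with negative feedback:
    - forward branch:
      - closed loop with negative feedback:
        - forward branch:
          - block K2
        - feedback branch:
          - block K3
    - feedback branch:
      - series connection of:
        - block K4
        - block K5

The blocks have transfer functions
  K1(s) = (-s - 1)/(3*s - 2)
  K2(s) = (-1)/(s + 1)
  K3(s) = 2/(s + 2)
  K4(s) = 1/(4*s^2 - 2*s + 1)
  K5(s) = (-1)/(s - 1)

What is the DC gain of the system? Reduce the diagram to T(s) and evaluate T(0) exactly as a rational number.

Answer: 1/2

Working:
Step 1. close the feedback loop around K2, K3; result (-s - 2)/(s^2 + 3*s)
Step 2. cascade K4, K5; result (-1)/(4*s^3 - 6*s^2 + 3*s - 1)
Step 3. collapse the loop ([K2/(1+K2*K3)] forward, (K4*K5) return); result (-4*s^4 - 2*s^3 + 9*s^2 - 5*s + 2)/(4*s^5 + 6*s^4 - 15*s^3 + 8*s^2 - 2*s + 2)
Step 4. reduce the series chain K1, [[K2/(1+K2*K3)]/(1+[K2/(1+K2*K3)]*(K4*K5))]; result (4*s^5 + 6*s^4 - 7*s^3 - 4*s^2 + 3*s - 2)/(12*s^6 + 10*s^5 - 57*s^4 + 54*s^3 - 22*s^2 + 10*s - 4)
Step 4 gives the overall T(s). Then T(0) = -2/(-4) = 1/2.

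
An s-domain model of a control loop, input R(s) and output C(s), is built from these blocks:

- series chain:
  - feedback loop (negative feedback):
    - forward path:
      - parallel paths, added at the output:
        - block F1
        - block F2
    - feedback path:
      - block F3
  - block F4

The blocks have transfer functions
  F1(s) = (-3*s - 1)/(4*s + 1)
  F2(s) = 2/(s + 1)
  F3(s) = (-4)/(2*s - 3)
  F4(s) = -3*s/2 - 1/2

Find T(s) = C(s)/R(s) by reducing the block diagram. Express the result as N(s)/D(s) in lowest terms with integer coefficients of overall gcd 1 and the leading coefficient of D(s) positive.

Step 1. parallel reduction of F1, F2, giving (-3*s^2 + 4*s + 1)/(4*s^2 + 5*s + 1)
Step 2. reduce the feedback loop with forward (F1+F2) and return F3, giving (-6*s^3 + 17*s^2 - 10*s - 3)/(8*s^3 + 10*s^2 - 29*s - 7)
Step 3. combine [(F1+F2)/(1+(F1+F2)*F3)], F4 in series, giving the overall T(s)

Therefore the answer is (18*s^4 - 45*s^3 + 13*s^2 + 19*s + 3)/(16*s^3 + 20*s^2 - 58*s - 14).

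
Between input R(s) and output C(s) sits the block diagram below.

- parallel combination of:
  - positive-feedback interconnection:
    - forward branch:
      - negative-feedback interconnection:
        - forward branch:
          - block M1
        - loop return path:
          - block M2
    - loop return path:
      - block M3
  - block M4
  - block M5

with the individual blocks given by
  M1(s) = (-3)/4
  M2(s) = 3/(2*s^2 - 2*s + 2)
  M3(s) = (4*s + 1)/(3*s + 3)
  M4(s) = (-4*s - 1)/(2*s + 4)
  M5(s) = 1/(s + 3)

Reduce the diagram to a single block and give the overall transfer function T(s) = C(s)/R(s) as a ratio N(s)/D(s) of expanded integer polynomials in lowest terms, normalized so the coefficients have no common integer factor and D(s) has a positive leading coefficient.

[1] close the feedback loop around M1, M2; result (-6*s^2 + 6*s - 6)/(8*s^2 - 8*s - 1)
[2] close the feedback loop around [M1/(1+M1*M2)], M3; result (-6*s^3 - 6)/(16*s^3 - 6*s^2 - 3*s + 1)
[3] reduce the parallel group [[M1/(1+M1*M2)]/(1-[M1/(1+M1*M2)]*M3)], M4, M5; the result is T(s) itself (integer coefficients, no common factor, positive leading denominator coefficient)

Hence the answer: (-76*s^5 - 212*s^4 + 22*s^3 + 11*s^2 - 74*s - 71)/(32*s^5 + 148*s^4 + 126*s^3 - 100*s^2 - 26*s + 12)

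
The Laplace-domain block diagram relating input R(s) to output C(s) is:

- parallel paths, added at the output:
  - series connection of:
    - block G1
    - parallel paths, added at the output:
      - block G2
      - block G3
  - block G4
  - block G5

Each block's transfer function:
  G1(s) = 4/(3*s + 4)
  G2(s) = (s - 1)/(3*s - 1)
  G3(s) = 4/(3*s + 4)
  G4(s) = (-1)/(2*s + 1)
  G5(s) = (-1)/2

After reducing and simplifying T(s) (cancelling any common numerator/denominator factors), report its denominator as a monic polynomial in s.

Step 1 - add G2, G3 (parallel) gives (3*s^2 + 13*s - 8)/(9*s^2 + 9*s - 4)
Step 2 - cascade G1, (G2+G3) gives (12*s^2 + 52*s - 32)/(27*s^3 + 63*s^2 + 24*s - 16)
Step 3 - sum the parallel branches (G1*(G2+G3)), G4, G5 gives (-54*s^4 - 159*s^3 - 5*s^2 - 64*s - 16)/(108*s^4 + 306*s^3 + 222*s^2 - 16*s - 32)
No further cancellation is possible in the step-3 result, so that is T(s). Its denominator becomes monic after dividing by the leading coefficient 108.

Hence the answer: s^4 + 17*s^3/6 + 37*s^2/18 - 4*s/27 - 8/27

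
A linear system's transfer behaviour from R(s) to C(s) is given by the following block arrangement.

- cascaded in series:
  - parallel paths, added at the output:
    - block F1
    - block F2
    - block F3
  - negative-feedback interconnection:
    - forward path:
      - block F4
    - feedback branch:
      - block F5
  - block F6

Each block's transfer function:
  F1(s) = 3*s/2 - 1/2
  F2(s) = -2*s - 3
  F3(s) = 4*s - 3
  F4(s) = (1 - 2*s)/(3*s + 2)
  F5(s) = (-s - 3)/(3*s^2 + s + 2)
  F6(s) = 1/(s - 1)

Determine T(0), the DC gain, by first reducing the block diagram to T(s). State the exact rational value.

The answer is 13.

Reasoning:
Step 1: sum the parallel branches F1, F2, F3 -> 7*s/2 - 13/2
Step 2: apply the feedback formula to F4, F5 -> (-6*s^3 + s^2 - 3*s + 2)/(9*s^3 + 11*s^2 + 13*s + 1)
Step 3: reduce the series chain (F1+F2+F3), [F4/(1+F4*F5)], F6 -> (-42*s^4 + 85*s^3 - 34*s^2 + 53*s - 26)/(18*s^4 + 4*s^3 + 4*s^2 - 24*s - 2)
Evaluating the step-3 result (the overall T(s)) at s = 0 gives T(0) = -26/(-2) = 13.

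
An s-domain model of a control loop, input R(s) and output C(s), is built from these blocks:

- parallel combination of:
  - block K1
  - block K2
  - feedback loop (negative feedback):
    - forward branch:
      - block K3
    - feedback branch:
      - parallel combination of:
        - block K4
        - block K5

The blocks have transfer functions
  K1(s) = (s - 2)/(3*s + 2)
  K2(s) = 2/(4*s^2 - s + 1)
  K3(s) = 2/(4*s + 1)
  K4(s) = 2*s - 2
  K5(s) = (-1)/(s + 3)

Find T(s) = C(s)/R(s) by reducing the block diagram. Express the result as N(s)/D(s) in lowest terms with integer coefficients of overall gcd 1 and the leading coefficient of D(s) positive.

Answer: (32*s^5 + 36*s^4 - 79*s^3 + 336*s^2 - 47*s - 10)/(96*s^5 + 292*s^4 - 19*s^3 - 18*s^2 + 31*s - 22)

Working:
(1) reduce the parallel group K4, K5, giving (2*s^2 + 4*s - 7)/(s + 3)
(2) close the feedback loop around K3, (K4+K5), giving (2*s + 6)/(8*s^2 + 21*s - 11)
(3) combine K1, K2, [K3/(1+K3*(K4+K5))] in parallel, giving the overall T(s)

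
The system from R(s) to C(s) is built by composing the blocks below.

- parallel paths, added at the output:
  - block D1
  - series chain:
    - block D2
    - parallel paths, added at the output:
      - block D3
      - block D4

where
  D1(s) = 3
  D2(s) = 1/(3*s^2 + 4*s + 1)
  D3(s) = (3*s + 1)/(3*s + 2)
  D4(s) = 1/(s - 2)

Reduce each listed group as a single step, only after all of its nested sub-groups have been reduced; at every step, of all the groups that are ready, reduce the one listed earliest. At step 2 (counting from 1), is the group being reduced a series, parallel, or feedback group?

Answer: series

Working:
Step 1 - add D3, D4 (parallel)
Step 2 - series reduction of D2, (D3+D4)
Step 3 - combine D1, (D2*(D3+D4)) in parallel
Step 2: series.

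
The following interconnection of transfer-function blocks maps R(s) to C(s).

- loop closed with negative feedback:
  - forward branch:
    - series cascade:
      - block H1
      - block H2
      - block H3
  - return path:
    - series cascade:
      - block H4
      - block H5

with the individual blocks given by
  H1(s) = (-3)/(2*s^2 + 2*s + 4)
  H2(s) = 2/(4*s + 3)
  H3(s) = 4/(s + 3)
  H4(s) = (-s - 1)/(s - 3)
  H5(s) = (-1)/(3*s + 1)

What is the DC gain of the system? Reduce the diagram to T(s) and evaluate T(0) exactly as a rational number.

The answer is -6/11.

Reasoning:
[1] combine H1, H2, H3 in series; result (-12)/(4*s^4 + 19*s^3 + 32*s^2 + 39*s + 18)
[2] multiply H4, H5 (series); result (s + 1)/(3*s^2 - 8*s - 3)
[3] reduce the feedback loop with forward (H1*H2*H3) and return (H4*H5); result (-36*s^2 + 96*s + 36)/(12*s^6 + 25*s^5 - 68*s^4 - 196*s^3 - 354*s^2 - 273*s - 66)
DC gain: substitute s = 0 into T(s) from step 3: T(0) = 36/(-66) = -6/11.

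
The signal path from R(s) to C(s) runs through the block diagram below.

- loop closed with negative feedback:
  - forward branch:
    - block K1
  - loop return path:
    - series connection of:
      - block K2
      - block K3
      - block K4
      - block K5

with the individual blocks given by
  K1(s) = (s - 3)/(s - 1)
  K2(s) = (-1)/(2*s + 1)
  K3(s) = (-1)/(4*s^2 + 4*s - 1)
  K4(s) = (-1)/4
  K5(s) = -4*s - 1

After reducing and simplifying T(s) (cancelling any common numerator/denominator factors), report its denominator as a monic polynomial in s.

Step 1 - cascade K2, K3, K4, K5 -> (4*s + 1)/(32*s^3 + 48*s^2 + 8*s - 4)
Step 2 - apply the feedback formula to K1, (K2*K3*K4*K5) -> (32*s^4 - 48*s^3 - 136*s^2 - 28*s + 12)/(32*s^4 + 16*s^3 - 36*s^2 - 23*s + 1)
That last expression is T(s), already simplified. Scaling its denominator by 1/32 (the reciprocal of the leading coefficient) yields the monic denominator.

Answer: s^4 + s^3/2 - 9*s^2/8 - 23*s/32 + 1/32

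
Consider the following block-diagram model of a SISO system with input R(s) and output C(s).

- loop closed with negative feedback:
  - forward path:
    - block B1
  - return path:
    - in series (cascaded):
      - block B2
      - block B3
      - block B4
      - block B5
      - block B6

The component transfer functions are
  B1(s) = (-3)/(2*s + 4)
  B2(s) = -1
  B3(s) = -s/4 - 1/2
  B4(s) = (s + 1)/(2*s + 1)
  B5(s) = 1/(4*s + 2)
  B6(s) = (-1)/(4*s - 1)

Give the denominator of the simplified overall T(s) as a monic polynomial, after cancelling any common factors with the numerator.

Answer: s^4 + 11*s^3/4 + 387*s^2/256 - 7*s/256 - 13/128

Working:
Step 1. combine B2, B3, B4, B5, B6 in series = (-s^2 - 3*s - 2)/(128*s^3 + 96*s^2 - 8)
Step 2. collapse the loop (B1 forward, (B2*B3*B4*B5*B6) return) = (-384*s^3 - 288*s^2 + 24)/(256*s^4 + 704*s^3 + 387*s^2 - 7*s - 26)
The result of step 2 is T(s) in lowest terms. Its denominator has leading coefficient 256; dividing the denominator through by 256 makes it monic.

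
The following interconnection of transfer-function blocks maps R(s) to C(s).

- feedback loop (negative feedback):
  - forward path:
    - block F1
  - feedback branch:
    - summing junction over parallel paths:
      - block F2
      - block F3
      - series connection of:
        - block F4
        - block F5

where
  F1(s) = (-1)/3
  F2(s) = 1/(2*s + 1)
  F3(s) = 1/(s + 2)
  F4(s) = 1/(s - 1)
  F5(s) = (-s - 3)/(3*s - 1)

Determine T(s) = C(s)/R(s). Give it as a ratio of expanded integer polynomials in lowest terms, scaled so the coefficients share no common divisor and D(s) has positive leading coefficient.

[1] multiply F4, F5 (series): (-s - 3)/(3*s^2 - 4*s + 1)
[2] parallel reduction of F2, F3, (F4*F5): (7*s^3 - 14*s^2 - 26*s - 3)/(6*s^4 + 7*s^3 - 12*s^2 - 3*s + 2)
[3] apply the feedback formula to F1, (F2+F3+(F4*F5)), giving the overall T(s)

Answer: (-6*s^4 - 7*s^3 + 12*s^2 + 3*s - 2)/(18*s^4 + 14*s^3 - 22*s^2 + 17*s + 9)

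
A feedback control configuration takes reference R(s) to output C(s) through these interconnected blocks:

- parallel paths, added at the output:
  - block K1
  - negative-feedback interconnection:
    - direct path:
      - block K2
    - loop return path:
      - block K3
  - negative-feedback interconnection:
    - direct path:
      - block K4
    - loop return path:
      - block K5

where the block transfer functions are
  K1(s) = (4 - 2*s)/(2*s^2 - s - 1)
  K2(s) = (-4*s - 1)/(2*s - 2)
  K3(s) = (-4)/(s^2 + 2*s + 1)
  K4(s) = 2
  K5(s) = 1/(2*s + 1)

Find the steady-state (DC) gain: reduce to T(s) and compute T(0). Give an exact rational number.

Reducing step by step:

Step 1: collapse the loop (K2 forward, K3 return) -> (-4*s^3 - 9*s^2 - 6*s - 1)/(2*s^3 + 2*s^2 + 14*s + 2)
Step 2: close the feedback loop around K4, K5 -> (4*s + 2)/(2*s + 3)
Step 3: parallel reduction of K1, [K2/(1+K2*K3)], [K4/(1+K4*K5)] -> (-44*s^5 + 56*s^4 + s^3 + 9*s^2 + 155*s + 23)/(8*s^6 + 16*s^5 + 54*s^4 + 48*s^3 - 68*s^2 - 52*s - 6)
Evaluating the step-3 result (the overall T(s)) at s = 0 gives T(0) = 23/(-6) = -23/6.

Answer: -23/6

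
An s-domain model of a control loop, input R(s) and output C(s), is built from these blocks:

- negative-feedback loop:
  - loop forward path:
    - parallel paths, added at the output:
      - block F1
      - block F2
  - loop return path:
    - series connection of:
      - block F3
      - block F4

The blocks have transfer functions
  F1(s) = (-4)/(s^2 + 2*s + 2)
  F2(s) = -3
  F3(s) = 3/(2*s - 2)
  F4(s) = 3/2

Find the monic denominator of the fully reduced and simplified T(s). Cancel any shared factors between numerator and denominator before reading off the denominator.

Step 1: add F1, F2 (parallel), giving (-3*s^2 - 6*s - 10)/(s^2 + 2*s + 2)
Step 2: multiply F3, F4 (series), giving 9/(4*s - 4)
Step 3: collapse the loop ((F1+F2) forward, (F3*F4) return), giving (-12*s^3 - 12*s^2 - 16*s + 40)/(4*s^3 - 23*s^2 - 54*s - 98)
T(s) is the step-3 result (common factors already cancelled). Leading coefficient of the denominator: 4. Divide through by 4 for the monic polynomial.

Therefore the answer is s^3 - 23*s^2/4 - 27*s/2 - 49/2.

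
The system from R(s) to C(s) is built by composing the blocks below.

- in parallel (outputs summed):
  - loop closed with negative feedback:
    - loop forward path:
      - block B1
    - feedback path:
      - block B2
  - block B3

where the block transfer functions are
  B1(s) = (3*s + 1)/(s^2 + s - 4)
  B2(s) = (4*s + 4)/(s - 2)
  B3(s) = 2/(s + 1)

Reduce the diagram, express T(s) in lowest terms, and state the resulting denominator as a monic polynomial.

Answer: s^4 + 12*s^3 + 21*s^2 + 22*s + 12

Working:
(1) collapse the loop (B1 forward, B2 return): (3*s^2 - 5*s - 2)/(s^3 + 11*s^2 + 10*s + 12)
(2) reduce the parallel group [B1/(1+B1*B2)], B3: (5*s^3 + 20*s^2 + 13*s + 22)/(s^4 + 12*s^3 + 21*s^2 + 22*s + 12)
That last expression is T(s), already simplified, and its denominator is already monic.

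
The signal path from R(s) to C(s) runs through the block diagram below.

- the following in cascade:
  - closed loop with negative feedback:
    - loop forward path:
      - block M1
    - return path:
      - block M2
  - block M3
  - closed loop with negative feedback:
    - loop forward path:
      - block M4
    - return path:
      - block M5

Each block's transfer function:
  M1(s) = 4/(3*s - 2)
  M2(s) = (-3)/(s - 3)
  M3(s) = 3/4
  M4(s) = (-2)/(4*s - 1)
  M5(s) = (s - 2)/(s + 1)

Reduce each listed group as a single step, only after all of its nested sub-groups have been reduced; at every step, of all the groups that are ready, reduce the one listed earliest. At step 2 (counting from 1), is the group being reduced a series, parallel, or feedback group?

Reducing step by step:

Step 1 - reduce the feedback loop with forward M1 and return M2
Step 2 - reduce the feedback loop with forward M4 and return M5
Step 3 - reduce the series chain [M1/(1+M1*M2)], M3, [M4/(1+M4*M5)]
Step 2: feedback.

Answer: feedback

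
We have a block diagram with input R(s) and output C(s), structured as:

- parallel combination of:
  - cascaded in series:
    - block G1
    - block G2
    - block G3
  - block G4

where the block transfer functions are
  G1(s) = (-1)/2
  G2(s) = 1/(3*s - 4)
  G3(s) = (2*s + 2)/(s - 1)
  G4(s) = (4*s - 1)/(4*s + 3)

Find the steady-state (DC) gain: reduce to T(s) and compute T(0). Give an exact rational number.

The answer is -7/12.

Reasoning:
Step 1: series reduction of G1, G2, G3, giving (-s - 1)/(3*s^2 - 7*s + 4)
Step 2: reduce the parallel group (G1*G2*G3), G4, giving (12*s^3 - 35*s^2 + 16*s - 7)/(12*s^3 - 19*s^2 - 5*s + 12)
DC gain: substitute s = 0 into T(s) from step 2: T(0) = -7/12.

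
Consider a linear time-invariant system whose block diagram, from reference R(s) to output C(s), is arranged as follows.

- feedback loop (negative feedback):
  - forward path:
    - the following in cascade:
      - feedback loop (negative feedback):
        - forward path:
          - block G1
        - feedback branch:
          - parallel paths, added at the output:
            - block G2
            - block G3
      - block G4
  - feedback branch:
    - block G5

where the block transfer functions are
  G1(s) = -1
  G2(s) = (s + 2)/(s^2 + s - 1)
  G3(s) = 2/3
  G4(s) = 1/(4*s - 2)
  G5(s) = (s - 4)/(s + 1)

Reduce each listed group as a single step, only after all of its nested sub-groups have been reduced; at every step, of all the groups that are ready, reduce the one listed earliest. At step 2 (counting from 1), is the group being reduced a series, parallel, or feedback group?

(1) combine G2, G3 in parallel
(2) apply the feedback formula to G1, (G2+G3)
(3) series reduction of [G1/(1+G1*(G2+G3))], G4
(4) feedback reduction of ([G1/(1+G1*(G2+G3))]*G4), G5
Step 2: feedback.

Answer: feedback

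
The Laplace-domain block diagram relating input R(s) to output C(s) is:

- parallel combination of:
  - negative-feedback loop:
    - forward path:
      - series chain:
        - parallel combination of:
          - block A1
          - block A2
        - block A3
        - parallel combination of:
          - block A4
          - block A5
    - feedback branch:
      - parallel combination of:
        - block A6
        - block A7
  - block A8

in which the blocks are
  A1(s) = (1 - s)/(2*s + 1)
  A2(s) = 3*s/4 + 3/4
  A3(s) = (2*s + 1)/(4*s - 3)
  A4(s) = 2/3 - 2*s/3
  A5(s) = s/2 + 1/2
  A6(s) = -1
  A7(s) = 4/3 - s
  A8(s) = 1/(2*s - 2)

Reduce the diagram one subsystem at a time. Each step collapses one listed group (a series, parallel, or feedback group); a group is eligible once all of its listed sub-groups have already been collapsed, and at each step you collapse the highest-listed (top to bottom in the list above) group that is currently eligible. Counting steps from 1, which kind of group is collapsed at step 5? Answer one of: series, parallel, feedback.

The answer is feedback.

Reasoning:
[1] combine A1, A2 in parallel
[2] sum the parallel branches A4, A5
[3] reduce the series chain (A1+A2), A3, (A4+A5)
[4] sum the parallel branches A6, A7
[5] apply the feedback formula to ((A1+A2)*A3*(A4+A5)), (A6+A7)
[6] parallel reduction of [((A1+A2)*A3*(A4+A5))/(1+((A1+A2)*A3*(A4+A5))*(A6+A7))], A8
At step 5 the group reduced is feedback.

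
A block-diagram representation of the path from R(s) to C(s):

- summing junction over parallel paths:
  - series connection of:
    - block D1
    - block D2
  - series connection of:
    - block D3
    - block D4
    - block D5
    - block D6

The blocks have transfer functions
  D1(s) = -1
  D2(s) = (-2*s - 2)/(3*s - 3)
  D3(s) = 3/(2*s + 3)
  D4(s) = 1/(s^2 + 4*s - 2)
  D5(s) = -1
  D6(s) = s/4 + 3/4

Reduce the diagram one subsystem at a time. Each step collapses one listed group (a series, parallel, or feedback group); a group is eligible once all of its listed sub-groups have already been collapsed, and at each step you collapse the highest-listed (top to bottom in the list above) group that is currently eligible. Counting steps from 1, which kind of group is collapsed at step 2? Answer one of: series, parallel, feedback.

Step 1: multiply D1, D2 (series)
Step 2: combine D3, D4, D5, D6 in series
Step 3: parallel reduction of (D1*D2), (D3*D4*D5*D6)
Step 2: series.

Final answer: series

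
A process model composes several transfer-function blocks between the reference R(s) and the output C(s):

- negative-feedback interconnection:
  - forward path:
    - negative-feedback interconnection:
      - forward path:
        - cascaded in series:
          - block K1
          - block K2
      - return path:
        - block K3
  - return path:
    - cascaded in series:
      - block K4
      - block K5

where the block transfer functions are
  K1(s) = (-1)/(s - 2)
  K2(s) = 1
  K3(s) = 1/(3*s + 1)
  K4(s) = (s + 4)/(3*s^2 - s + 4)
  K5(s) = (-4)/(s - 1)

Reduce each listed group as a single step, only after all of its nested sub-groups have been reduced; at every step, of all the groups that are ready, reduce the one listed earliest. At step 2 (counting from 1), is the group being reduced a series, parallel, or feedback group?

The answer is feedback.

Reasoning:
[1] combine K1, K2 in series
[2] feedback reduction of (K1*K2), K3
[3] combine K4, K5 in series
[4] reduce the feedback loop with forward [(K1*K2)/(1+(K1*K2)*K3)] and return (K4*K5)
Step 2: feedback.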